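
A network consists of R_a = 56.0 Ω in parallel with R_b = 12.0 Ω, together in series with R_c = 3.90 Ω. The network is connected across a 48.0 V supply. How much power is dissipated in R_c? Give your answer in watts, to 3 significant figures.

First find R_p for the parallel pair, then treat R_p + R_c as a series loop.
R_p = (56.0×12.0)/(56.0+12.0) = 9.882 Ω
R_total = R_p + 3.90 = 9.882 + 3.90 = 13.78 Ω
I = V / R_total = 48.0 / 13.78 = 3.483 A
All the supply current flows through R_c; use P = I²R_c.
P_R_c = (3.483)² × 3.90 = 47.30 W

47.3 W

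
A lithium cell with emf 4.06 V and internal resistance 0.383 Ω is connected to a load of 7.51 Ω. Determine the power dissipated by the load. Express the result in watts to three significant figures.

1.99 W

The internal resistance and the load are in series, so the same I flows through both; get I from ε/(r+R), then I²R for the load.
I = ε / (r + R) = 4.06 / (0.383 + 7.51) = 0.5144 A
P_load = I² R = (0.5144)² × 7.51 = 1.987 W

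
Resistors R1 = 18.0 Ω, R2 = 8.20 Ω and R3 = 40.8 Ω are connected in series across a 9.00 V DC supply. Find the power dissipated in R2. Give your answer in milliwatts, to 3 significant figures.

148 mW

The current is common to all series resistors; compute it, then apply P = I²R for the target.
R_total = 18.0 + 8.20 + 40.8 = 67.00 Ω
I = V / R_total = 9.00 / 67.00 = 0.1343 A
P_R2 = I² × R2 = (0.1343)² × 8.20 = 0.1480 W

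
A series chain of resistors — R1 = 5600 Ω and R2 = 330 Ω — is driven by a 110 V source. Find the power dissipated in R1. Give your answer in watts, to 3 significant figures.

1.93 W

Series elements share the same current, so find I first, then use P = I²R.
R_total = 5600 + 330 = 5930 Ω
I = V / R_total = 110 / 5930 = 0.01855 A
P_R1 = I² × R1 = (0.01855)² × 5600 = 1.927 W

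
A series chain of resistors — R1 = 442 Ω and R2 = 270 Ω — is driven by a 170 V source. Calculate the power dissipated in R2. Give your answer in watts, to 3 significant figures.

15.4 W

Every series element carries the same I. Get I from the total resistance, then P = I² × R2.
R_total = 442 + 270 = 712.0 Ω
I = V / R_total = 170 / 712.0 = 0.2388 A
P_R2 = I² × R2 = (0.2388)² × 270 = 15.39 W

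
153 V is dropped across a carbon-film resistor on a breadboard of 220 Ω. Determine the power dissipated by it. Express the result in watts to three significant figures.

106 W

With V across and R both known, P = V²/R gives the dissipation directly.
P = (153 V)² / 220 Ω = 106.4 W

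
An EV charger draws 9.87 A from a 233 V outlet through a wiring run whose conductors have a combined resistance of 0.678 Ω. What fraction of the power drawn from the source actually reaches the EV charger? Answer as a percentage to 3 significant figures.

The wiring run carries the full 9.87 A.
P_line = I² R_line = (9.870)² × 0.678 = 66.05 W
P_source = V I = 233 × 9.870 = 2300 W; P_load = 2234 W
η = P_load / P_source = 2234 / 2300 = 0.9713

97.1 %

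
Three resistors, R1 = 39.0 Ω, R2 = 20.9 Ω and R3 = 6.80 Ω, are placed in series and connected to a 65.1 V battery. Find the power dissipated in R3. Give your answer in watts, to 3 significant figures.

The current is common to all series resistors; compute it, then apply P = I²R for the target.
R_total = 39.0 + 20.9 + 6.80 = 66.70 Ω
I = V / R_total = 65.1 / 66.70 = 0.9760 A
P_R3 = I² × R3 = (0.9760)² × 6.80 = 6.478 W

6.48 W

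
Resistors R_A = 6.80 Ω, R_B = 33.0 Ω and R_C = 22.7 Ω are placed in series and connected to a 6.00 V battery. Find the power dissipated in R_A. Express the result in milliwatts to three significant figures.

62.7 mW

The current is common to all series resistors; compute it, then apply P = I²R for the target.
R_total = 6.80 + 33.0 + 22.7 = 62.50 Ω
I = V / R_total = 6.00 / 62.50 = 0.09600 A
P_R_A = I² × R_A = (0.09600)² × 6.80 = 0.06267 W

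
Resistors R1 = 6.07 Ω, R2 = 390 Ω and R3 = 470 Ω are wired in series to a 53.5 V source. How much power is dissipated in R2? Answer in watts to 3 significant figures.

1.49 W

The current is common to all series resistors; compute it, then apply P = I²R for the target.
R_total = 6.07 + 390 + 470 = 866.1 Ω
I = V / R_total = 53.5 / 866.1 = 0.06177 A
P_R2 = I² × R2 = (0.06177)² × 390 = 1.488 W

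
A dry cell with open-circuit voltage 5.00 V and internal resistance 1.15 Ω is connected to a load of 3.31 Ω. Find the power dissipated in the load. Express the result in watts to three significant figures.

4.16 W

With r and R in series, I = ε/(r+R); the load dissipates I²R.
I = ε / (r + R) = 5.00 / (1.15 + 3.31) = 1.121 A
P_load = I² R = (1.121)² × 3.31 = 4.160 W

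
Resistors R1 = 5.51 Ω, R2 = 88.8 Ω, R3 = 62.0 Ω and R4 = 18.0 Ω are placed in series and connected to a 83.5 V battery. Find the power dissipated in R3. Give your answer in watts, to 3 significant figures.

14.2 W

Series elements share the same current, so find I first, then use P = I²R.
R_total = 5.51 + 88.8 + 62.0 + 18.0 = 174.3 Ω
I = V / R_total = 83.5 / 174.3 = 0.4790 A
P_R3 = I² × R3 = (0.4790)² × 62.0 = 14.23 W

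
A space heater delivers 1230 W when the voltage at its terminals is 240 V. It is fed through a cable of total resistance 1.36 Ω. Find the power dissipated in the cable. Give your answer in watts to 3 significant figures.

35.7 W

Line loss is just I²R for the cable — we know both I and R_line directly.
I = P / V = 1230 / 240 = 5.125 A through the cable.
P_line = I² R_line = (5.125)² × 1.36 = 35.72 W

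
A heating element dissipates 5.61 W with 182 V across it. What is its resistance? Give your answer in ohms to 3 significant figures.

From P = V I = I²R = V²/R, with the two given quantities we get R = V² / P.
R = (182)² / 5.61 = 5904 Ω

5900 Ω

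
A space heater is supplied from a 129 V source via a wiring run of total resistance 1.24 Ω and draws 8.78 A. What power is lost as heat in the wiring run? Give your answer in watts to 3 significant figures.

95.6 W

Only the current and the line resistance are needed for the I²R loss.
The wiring run carries the full 8.78 A.
P_line = I² R_line = (8.780)² × 1.24 = 95.59 W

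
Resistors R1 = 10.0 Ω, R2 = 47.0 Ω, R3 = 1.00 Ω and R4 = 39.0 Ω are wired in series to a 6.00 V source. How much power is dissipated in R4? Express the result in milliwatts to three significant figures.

149 mW

In a series string the same current flows through every resistor — find that current, then P = I²R for the one we want.
R_total = 10.0 + 47.0 + 1.00 + 39.0 = 97.00 Ω
I = V / R_total = 6.00 / 97.00 = 0.06186 A
P_R4 = I² × R4 = (0.06186)² × 39.0 = 0.1492 W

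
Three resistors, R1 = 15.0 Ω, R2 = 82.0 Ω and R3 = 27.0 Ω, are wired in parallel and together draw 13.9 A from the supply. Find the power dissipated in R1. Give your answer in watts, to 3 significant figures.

959 W

We need the common branch voltage; get it from I_total × R_eq, then P = V²/R for the branch.
1/R_eq = 1/15.0 + 1/82.0 + 1/27.0 ⇒ R_eq = 8.628 Ω
V = I_total × R_eq = 13.90 × 8.628 = 119.9 V
P_R1 = V² / R1 = (119.9)² / 15.0 = 958.9 W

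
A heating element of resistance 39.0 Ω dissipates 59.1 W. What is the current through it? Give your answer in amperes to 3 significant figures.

1.23 A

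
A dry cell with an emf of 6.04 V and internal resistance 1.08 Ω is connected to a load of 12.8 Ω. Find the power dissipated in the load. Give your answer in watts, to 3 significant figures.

2.42 W

The internal resistance and the load are in series, so the same I flows through both; get I from ε/(r+R), then I²R for the load.
I = ε / (r + R) = 6.04 / (1.08 + 12.8) = 0.4352 A
P_load = I² R = (0.4352)² × 12.8 = 2.424 W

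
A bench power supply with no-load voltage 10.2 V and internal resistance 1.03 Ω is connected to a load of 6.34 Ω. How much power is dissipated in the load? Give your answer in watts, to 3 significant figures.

Load and internal resistance form a series loop — compute the loop current, then the load power via I²R.
I = ε / (r + R) = 10.2 / (1.03 + 6.34) = 1.384 A
P_load = I² R = (1.384)² × 6.34 = 12.14 W

12.1 W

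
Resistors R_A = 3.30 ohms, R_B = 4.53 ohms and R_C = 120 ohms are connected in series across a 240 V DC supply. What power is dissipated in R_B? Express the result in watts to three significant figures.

16.0 W

Every series element carries the same I. Get I from the total resistance, then P = I² × R_B.
R_total = 3.30 + 4.53 + 120 = 127.8 Ω
I = V / R_total = 240 / 127.8 = 1.877 A
P_R_B = I² × R_B = (1.877)² × 4.53 = 15.97 W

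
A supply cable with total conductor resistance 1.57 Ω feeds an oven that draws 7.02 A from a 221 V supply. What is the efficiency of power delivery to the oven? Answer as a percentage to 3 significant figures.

The supply cable carries the full 7.02 A.
P_line = I² R_line = (7.020)² × 1.57 = 77.37 W
P_source = V I = 221 × 7.020 = 1551 W; P_load = 1474 W
η = P_load / P_source = 1474 / 1551 = 0.9501

95.0 %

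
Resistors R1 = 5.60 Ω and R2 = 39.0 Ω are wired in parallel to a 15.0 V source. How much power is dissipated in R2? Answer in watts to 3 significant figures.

5.77 W

Each parallel branch sees the full supply voltage, so P = V²/R applies directly to the target branch.
P_R2 = V² / R2 = (15.0)² / 39.0 Ω = 5.769 W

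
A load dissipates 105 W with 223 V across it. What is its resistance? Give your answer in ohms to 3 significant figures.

474 Ω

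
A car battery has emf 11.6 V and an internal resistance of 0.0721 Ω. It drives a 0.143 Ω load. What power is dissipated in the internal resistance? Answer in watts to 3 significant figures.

r is in series with the load, so it carries the full circuit current — the loss in it is I²r.
I = ε / (r + R) = 11.6 / (0.0721 + 0.143) = 53.93 A
P_int = I² r = (53.93)² × 0.0721 = 209.7 W

210 W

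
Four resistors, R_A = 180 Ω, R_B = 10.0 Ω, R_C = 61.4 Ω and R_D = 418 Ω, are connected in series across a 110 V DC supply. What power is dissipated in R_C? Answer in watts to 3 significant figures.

1.66 W

Every series element carries the same I. Get I from the total resistance, then P = I² × R_C.
R_total = 180 + 10.0 + 61.4 + 418 = 669.4 Ω
I = V / R_total = 110 / 669.4 = 0.1643 A
P_R_C = I² × R_C = (0.1643)² × 61.4 = 1.658 W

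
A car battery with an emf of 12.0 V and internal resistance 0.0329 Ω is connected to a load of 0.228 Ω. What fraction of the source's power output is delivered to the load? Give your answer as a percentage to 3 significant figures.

87.4 %

Both r and R carry the same current, so the power split is just the resistance split: η = R/(R+r).
η = R / (R + r) = 0.228 / (0.228 + 0.0329) = 0.8739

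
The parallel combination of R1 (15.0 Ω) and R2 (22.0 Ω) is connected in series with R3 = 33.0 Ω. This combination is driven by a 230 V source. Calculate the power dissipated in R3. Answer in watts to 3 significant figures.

Collapse the R1‖R2 pair into one equivalent R_p; then R_p and R3 form a series string.
R_p = (15.0×22.0)/(15.0+22.0) = 8.919 Ω
R_total = R_p + 33.0 = 8.919 + 33.0 = 41.92 Ω
I = V / R_total = 230 / 41.92 = 5.487 A
All the supply current flows through R3; use P = I²R3.
P_R3 = (5.487)² × 33.0 = 993.5 W

993 W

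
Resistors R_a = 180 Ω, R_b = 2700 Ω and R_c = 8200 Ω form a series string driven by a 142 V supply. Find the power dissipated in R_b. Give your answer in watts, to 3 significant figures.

Every series element carries the same I. Get I from the total resistance, then P = I² × R_b.
R_total = 180 + 2700 + 8200 = 11080 Ω
I = V / R_total = 142 / 11080 = 0.01282 A
P_R_b = I² × R_b = (0.01282)² × 2700 = 0.4435 W

0.443 W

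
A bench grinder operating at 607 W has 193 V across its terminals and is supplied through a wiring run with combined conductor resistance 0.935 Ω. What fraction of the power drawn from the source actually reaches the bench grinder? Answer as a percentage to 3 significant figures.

98.5 %

I = P / V = 607 / 193 = 3.145 A through the wiring run.
P_line = I² R_line = (3.145)² × 0.935 = 9.249 W
P_source = P_load + P_line = 607.0 + 9.249 = 616.2 W
η = P_load / P_source = 607.0 / 616.2 = 0.9850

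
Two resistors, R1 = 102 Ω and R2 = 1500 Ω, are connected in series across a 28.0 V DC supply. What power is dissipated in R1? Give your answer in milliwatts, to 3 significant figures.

Every series element carries the same I. Get I from the total resistance, then P = I² × R1.
R_total = 102 + 1500 = 1602 Ω
I = V / R_total = 28.0 / 1602 = 0.01748 A
P_R1 = I² × R1 = (0.01748)² × 102 = 0.03116 W

31.2 mW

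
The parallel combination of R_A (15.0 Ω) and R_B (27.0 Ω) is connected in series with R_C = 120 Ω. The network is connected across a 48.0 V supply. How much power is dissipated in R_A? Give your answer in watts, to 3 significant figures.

Reduce the parallel combination to a single R_p; the circuit then becomes R_p in series with the remaining resistor.
R_p = (15.0×27.0)/(15.0+27.0) = 9.643 Ω
R_total = R_p + 120 = 9.643 + 120 = 129.6 Ω
I = V / R_total = 48.0 / 129.6 = 0.3702 A
Voltage across the parallel pair: V_p = I × R_p = 0.3702 × 9.643 = 3.570 V
R_A has V_p across it, so P = V_p²/R_A.
P_R_A = (3.570)² / 15.0 = 0.8498 W

0.850 W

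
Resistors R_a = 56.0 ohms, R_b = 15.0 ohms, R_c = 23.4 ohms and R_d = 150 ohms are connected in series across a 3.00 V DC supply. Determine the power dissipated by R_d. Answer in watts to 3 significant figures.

In a series string the same current flows through every resistor — find that current, then P = I²R for the one we want.
R_total = 56.0 + 15.0 + 23.4 + 150 = 244.4 Ω
I = V / R_total = 3.00 / 244.4 = 0.01227 A
P_R_d = I² × R_d = (0.01227)² × 150 = 0.02260 W

0.0226 W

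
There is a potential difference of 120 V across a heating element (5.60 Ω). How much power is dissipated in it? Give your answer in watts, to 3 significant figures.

V and R are stated; P = V²/R avoids computing the current.
P = (120 V)² / 5.60 Ω = 2571 W

2570 W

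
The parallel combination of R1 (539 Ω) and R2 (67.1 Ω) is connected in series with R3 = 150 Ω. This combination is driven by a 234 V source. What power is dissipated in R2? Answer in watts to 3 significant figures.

66.1 W

First find R_p for the parallel pair, then treat R_p + R3 as a series loop.
R_p = (539×67.1)/(539+67.1) = 59.67 Ω
R_total = R_p + 150 = 59.67 + 150 = 209.7 Ω
I = V / R_total = 234 / 209.7 = 1.116 A
Voltage across the parallel pair: V_p = I × R_p = 1.116 × 59.67 = 66.60 V
R2 has V_p across it, so P = V_p²/R2.
P_R2 = (66.60)² / 67.1 = 66.09 W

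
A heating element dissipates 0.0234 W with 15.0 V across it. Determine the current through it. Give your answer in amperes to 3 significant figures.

0.00156 A

From P = V I = I²R = V²/R, with the two given quantities we get I = P / V.
I = 0.0234 / 15.0 = 0.001560 A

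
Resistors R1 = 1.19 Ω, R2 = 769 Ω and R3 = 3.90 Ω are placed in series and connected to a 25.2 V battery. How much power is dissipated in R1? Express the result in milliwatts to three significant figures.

1.26 mW

Every series element carries the same I. Get I from the total resistance, then P = I² × R1.
R_total = 1.19 + 769 + 3.90 = 774.1 Ω
I = V / R_total = 25.2 / 774.1 = 0.03255 A
P_R1 = I² × R1 = (0.03255)² × 1.19 = 0.001261 W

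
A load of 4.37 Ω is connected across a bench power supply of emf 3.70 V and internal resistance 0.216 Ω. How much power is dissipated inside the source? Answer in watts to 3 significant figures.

The source's internal resistance is just another series element carrying I; its dissipation is I²r.
I = ε / (r + R) = 3.70 / (0.216 + 4.37) = 0.8068 A
P_int = I² r = (0.8068)² × 0.216 = 0.1406 W

0.141 W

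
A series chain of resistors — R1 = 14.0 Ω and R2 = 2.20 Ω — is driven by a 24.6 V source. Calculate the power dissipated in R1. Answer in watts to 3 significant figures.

Series elements share the same current, so find I first, then use P = I²R.
R_total = 14.0 + 2.20 = 16.20 Ω
I = V / R_total = 24.6 / 16.20 = 1.519 A
P_R1 = I² × R1 = (1.519)² × 14.0 = 32.28 W

32.3 W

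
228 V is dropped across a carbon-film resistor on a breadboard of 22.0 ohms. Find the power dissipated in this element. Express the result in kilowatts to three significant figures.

2.36 kW

With V across and R both known, P = V²/R gives the dissipation directly.
P = (228 V)² / 22.0 Ω = 2363 W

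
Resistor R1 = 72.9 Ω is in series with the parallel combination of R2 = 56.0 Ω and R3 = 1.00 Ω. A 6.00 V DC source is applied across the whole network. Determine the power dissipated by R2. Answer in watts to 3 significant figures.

0.000114 W

Collapse R2‖R3 to a single equivalent, reducing the network to two series elements.
R_p = (56.0×1.00)/(56.0+1.00) = 0.9825 Ω
R_total = 72.9 + 0.9825 = 73.88 Ω
I = V / R_total = 6.00 / 73.88 = 0.08121 A
Voltage across the parallel pair: V_p = I × R_p = 0.08121 × 0.9825 = 0.07979 V
R2 sees V_p directly, so P = V_p² / R2.
P_R2 = (0.07979)² / 56.0 = 0.0001137 W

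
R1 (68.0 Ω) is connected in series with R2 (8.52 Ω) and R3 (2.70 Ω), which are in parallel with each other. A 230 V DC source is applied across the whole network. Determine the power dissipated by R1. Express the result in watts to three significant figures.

733 W

Collapse R2‖R3 to a single equivalent, reducing the network to two series elements.
R_p = (8.52×2.70)/(8.52+2.70) = 2.050 Ω
R_total = 68.0 + 2.050 = 70.05 Ω
I = V / R_total = 230 / 70.05 = 3.283 A
R1 carries the full series current, so P = I²R.
P_R1 = (3.283)² × 68.0 = 733.1 W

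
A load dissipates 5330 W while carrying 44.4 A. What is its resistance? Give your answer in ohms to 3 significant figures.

From P = V I = I²R = V²/R, with the two given quantities we get R = P / I².
R = 5330 / (44.40)² = 2.704 Ω

2.70 Ω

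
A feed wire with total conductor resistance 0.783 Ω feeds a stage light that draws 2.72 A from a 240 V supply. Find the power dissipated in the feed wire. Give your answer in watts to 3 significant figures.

Line loss is just I²R for the cable — we know both I and R_line directly.
The feed wire carries the full 2.72 A.
P_line = I² R_line = (2.720)² × 0.783 = 5.793 W

5.79 W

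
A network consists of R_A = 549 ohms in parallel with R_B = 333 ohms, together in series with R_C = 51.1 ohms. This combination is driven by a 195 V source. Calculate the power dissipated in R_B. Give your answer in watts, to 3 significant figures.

First find R_p for the parallel pair, then treat R_p + R_C as a series loop.
R_p = (549×333)/(549+333) = 207.3 Ω
R_total = R_p + 51.1 = 207.3 + 51.1 = 258.4 Ω
I = V / R_total = 195 / 258.4 = 0.7547 A
Voltage across the parallel pair: V_p = I × R_p = 0.7547 × 207.3 = 156.4 V
Use P = V²/R for R_B with V = V_p.
P_R_B = (156.4)² / 333 = 73.49 W

73.5 W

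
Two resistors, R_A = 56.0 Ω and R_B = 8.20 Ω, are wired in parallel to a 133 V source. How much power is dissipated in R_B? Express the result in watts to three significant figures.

R_B sits directly across the source, so P = V²/R with V = 133 V.
P_R_B = V² / R_B = (133)² / 8.20 Ω = 2157 W

2160 W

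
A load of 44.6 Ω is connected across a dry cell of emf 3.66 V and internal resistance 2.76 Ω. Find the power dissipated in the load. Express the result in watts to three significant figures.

0.266 W

The internal resistance and the load are in series, so the same I flows through both; get I from ε/(r+R), then I²R for the load.
I = ε / (r + R) = 3.66 / (2.76 + 44.6) = 0.07728 A
P_load = I² R = (0.07728)² × 44.6 = 0.2664 W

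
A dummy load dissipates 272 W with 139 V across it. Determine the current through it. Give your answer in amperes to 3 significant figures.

1.96 A

From P = V I = I²R = V²/R, with the two given quantities we get I = P / V.
I = 272 / 139 = 1.957 A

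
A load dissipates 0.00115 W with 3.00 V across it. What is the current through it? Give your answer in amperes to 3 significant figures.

From P = V I = I²R = V²/R, with the two given quantities we get I = P / V.
I = 0.00115 / 3.00 = 0.0003833 A

0.000383 A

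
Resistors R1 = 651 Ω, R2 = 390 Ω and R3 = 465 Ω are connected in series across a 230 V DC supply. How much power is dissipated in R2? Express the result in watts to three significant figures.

9.10 W

The current is common to all series resistors; compute it, then apply P = I²R for the target.
R_total = 651 + 390 + 465 = 1506 Ω
I = V / R_total = 230 / 1506 = 0.1527 A
P_R2 = I² × R2 = (0.1527)² × 390 = 9.096 W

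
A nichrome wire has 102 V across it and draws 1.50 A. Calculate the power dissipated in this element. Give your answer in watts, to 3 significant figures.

153 W

V and I are known directly — P = V I, no intermediate step needed.
P = 102 V × 1.500 A = 153.0 W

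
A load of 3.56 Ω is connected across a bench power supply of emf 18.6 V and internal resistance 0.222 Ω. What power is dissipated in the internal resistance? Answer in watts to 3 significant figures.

r is in series with the load, so it carries the full circuit current — the loss in it is I²r.
I = ε / (r + R) = 18.6 / (0.222 + 3.56) = 4.918 A
P_int = I² r = (4.918)² × 0.222 = 5.370 W

5.37 W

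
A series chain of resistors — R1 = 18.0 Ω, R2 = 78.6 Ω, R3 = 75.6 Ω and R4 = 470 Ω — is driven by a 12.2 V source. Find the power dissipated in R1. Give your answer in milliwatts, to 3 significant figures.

6.50 mW

In a series string the same current flows through every resistor — find that current, then P = I²R for the one we want.
R_total = 18.0 + 78.6 + 75.6 + 470 = 642.2 Ω
I = V / R_total = 12.2 / 642.2 = 0.01900 A
P_R1 = I² × R1 = (0.01900)² × 18.0 = 0.006496 W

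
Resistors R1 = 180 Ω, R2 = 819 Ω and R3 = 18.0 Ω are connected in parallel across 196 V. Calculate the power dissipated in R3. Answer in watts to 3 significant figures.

Every branch has 196 V across it, so for R3 the power is simply V²/R.
P_R3 = V² / R3 = (196)² / 18.0 Ω = 2134 W

2130 W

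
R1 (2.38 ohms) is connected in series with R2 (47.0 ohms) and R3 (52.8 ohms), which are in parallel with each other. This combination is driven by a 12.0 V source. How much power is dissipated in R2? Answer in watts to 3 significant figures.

2.55 W

Replace R2 and R3 with their parallel equivalent so the circuit becomes R1 in series with R_p.
R_p = (47.0×52.8)/(47.0+52.8) = 24.87 Ω
R_total = 2.38 + 24.87 = 27.25 Ω
I = V / R_total = 12.0 / 27.25 = 0.4404 A
Voltage across the parallel pair: V_p = I × R_p = 0.4404 × 24.87 = 10.95 V
R2 is across V_p, so use P = V²/R for that branch.
P_R2 = (10.95)² / 47.0 = 2.552 W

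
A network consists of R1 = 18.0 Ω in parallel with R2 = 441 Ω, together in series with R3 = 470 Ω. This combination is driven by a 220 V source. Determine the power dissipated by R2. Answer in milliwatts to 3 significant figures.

Collapse the R1‖R2 pair into one equivalent R_p; then R_p and R3 form a series string.
R_p = (18.0×441)/(18.0+441) = 17.29 Ω
R_total = R_p + 470 = 17.29 + 470 = 487.3 Ω
I = V / R_total = 220 / 487.3 = 0.4515 A
Voltage across the parallel pair: V_p = I × R_p = 0.4515 × 17.29 = 7.808 V
R2 sits across V_p; its power is V_p²/R.
P_R2 = (7.808)² / 441 = 0.1382 W

138 mW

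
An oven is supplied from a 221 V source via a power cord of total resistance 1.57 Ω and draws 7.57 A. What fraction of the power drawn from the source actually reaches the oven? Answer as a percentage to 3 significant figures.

94.6 %

The power cord carries the full 7.57 A.
P_line = I² R_line = (7.570)² × 1.57 = 89.97 W
P_source = V I = 221 × 7.570 = 1673 W; P_load = 1583 W
η = P_load / P_source = 1583 / 1673 = 0.9462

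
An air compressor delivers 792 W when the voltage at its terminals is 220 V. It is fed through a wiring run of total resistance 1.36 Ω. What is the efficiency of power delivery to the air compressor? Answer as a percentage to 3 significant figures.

97.8 %

I = P / V = 792 / 220 = 3.600 A through the wiring run.
P_line = I² R_line = (3.600)² × 1.36 = 17.63 W
P_source = P_load + P_line = 792.0 + 17.63 = 809.6 W
η = P_load / P_source = 792.0 / 809.6 = 0.9782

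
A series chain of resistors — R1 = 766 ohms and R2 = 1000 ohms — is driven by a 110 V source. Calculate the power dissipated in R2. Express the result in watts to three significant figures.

In a series string the same current flows through every resistor — find that current, then P = I²R for the one we want.
R_total = 766 + 1000 = 1766 Ω
I = V / R_total = 110 / 1766 = 0.06229 A
P_R2 = I² × R2 = (0.06229)² × 1000 = 3.880 W

3.88 W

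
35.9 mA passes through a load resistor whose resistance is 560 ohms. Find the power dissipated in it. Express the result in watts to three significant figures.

0.722 W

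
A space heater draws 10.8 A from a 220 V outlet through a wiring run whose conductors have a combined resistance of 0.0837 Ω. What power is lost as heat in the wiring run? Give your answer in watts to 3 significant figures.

9.76 W

The wiring run is a series resistance carrying the load current; its dissipation is I²R_line.
The wiring run carries the full 10.8 A.
P_line = I² R_line = (10.80)² × 0.0837 = 9.763 W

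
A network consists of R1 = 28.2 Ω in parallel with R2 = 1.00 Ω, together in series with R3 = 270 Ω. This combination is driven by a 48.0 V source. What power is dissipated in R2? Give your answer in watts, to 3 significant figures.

0.0293 W

Combine R1 and R2 into their parallel equivalent first, reducing the network to two series resistors.
R_p = (28.2×1.00)/(28.2+1.00) = 0.9658 Ω
R_total = R_p + 270 = 0.9658 + 270 = 271.0 Ω
I = V / R_total = 48.0 / 271.0 = 0.1771 A
Voltage across the parallel pair: V_p = I × R_p = 0.1771 × 0.9658 = 0.1711 V
R2 has V_p across it, so P = V_p²/R2.
P_R2 = (0.1711)² / 1.00 = 0.02927 W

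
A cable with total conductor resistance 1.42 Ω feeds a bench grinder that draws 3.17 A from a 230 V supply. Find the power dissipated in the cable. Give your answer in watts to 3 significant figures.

14.3 W

The cable and load are in series, so the same current flows in both; the loss is I²R_line.
The cable carries the full 3.17 A.
P_line = I² R_line = (3.170)² × 1.42 = 14.27 W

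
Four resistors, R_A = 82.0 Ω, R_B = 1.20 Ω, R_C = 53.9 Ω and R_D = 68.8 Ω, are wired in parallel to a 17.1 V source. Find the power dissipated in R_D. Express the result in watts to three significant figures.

4.25 W

Every branch has 17.1 V across it, so for R_D the power is simply V²/R.
P_R_D = V² / R_D = (17.1)² / 68.8 Ω = 4.250 W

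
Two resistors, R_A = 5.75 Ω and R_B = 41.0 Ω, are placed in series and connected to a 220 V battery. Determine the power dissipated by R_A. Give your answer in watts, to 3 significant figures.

127 W

Every series element carries the same I. Get I from the total resistance, then P = I² × R_A.
R_total = 5.75 + 41.0 = 46.75 Ω
I = V / R_total = 220 / 46.75 = 4.706 A
P_R_A = I² × R_A = (4.706)² × 5.75 = 127.3 W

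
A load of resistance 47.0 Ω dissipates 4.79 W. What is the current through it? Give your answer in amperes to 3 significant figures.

0.319 A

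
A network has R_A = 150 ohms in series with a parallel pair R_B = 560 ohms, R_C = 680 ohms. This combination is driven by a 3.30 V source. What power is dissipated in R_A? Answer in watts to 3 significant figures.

0.00782 W

Collapse R_B‖R_C to a single equivalent, reducing the network to two series elements.
R_p = (560×680)/(560+680) = 307.1 Ω
R_total = 150 + 307.1 = 457.1 Ω
I = V / R_total = 3.30 / 457.1 = 0.007219 A
The full supply current passes through R_A: P = I²R.
P_R_A = (0.007219)² × 150 = 0.007818 W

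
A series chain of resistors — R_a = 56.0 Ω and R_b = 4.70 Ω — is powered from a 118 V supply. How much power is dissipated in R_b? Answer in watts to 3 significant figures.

17.8 W

Every series element carries the same I. Get I from the total resistance, then P = I² × R_b.
R_total = 56.0 + 4.70 = 60.70 Ω
I = V / R_total = 118 / 60.70 = 1.944 A
P_R_b = I² × R_b = (1.944)² × 4.70 = 17.76 W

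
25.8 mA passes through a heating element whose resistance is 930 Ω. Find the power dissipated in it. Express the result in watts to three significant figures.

0.619 W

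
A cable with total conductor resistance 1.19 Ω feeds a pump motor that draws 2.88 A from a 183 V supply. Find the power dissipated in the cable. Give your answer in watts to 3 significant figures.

The cable is a series resistance carrying the load current; its dissipation is I²R_line.
The cable carries the full 2.88 A.
P_line = I² R_line = (2.880)² × 1.19 = 9.870 W

9.87 W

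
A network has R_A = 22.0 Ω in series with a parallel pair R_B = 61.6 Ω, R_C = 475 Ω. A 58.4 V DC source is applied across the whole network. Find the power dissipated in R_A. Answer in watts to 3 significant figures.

12.8 W

First combine the parallel branches into one equivalent R_p, then R_A + R_p is a series pair.
R_p = (61.6×475)/(61.6+475) = 54.53 Ω
R_total = 22.0 + 54.53 = 76.53 Ω
I = V / R_total = 58.4 / 76.53 = 0.7631 A
The full supply current passes through R_A: P = I²R.
P_R_A = (0.7631)² × 22.0 = 12.81 W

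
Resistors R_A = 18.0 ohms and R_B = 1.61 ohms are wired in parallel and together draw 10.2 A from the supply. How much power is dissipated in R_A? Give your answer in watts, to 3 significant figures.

Parallel branches share V, not I — compute V via R_eq, then use V²/R for the target branch.
1/R_eq = 1/18.0 + 1/1.61 ⇒ R_eq = 1.478 Ω
V = I_total × R_eq = 10.20 × 1.478 = 15.07 V
P_R_A = V² / R_A = (15.07)² / 18.0 = 12.62 W

12.6 W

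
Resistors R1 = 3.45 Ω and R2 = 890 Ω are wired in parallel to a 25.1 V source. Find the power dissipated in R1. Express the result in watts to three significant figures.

Parallel branches share the same voltage; P = V²/R gives the branch power in one step.
P_R1 = V² / R1 = (25.1)² / 3.45 Ω = 182.6 W

183 W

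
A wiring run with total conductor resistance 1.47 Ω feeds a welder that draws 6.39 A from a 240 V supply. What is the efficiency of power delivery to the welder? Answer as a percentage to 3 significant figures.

96.1 %

The wiring run carries the full 6.39 A.
P_line = I² R_line = (6.390)² × 1.47 = 60.02 W
P_source = V I = 240 × 6.390 = 1534 W; P_load = 1474 W
η = P_load / P_source = 1474 / 1534 = 0.9609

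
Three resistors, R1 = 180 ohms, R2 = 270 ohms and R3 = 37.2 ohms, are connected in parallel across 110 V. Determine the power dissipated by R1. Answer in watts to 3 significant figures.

67.2 W

The supply voltage appears across each parallel branch — just use P = V²/R1.
P_R1 = V² / R1 = (110)² / 180 Ω = 67.22 W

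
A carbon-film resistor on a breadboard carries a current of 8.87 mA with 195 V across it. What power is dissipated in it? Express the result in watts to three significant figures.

V and I are known directly — P = V I, no intermediate step needed.
P = 195 V × 0.008870 A = 1.730 W

1.73 W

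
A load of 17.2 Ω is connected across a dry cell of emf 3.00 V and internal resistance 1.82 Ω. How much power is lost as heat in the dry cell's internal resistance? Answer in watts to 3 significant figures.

The source's internal resistance is just another series element carrying I; its dissipation is I²r.
I = ε / (r + R) = 3.00 / (1.82 + 17.2) = 0.1577 A
P_int = I² r = (0.1577)² × 1.82 = 0.04528 W

0.0453 W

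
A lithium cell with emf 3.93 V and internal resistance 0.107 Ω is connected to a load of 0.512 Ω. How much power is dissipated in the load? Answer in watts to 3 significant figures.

20.6 W

Find the circuit current first, then P = I²R for the load (series elements share I).
I = ε / (r + R) = 3.93 / (0.107 + 0.512) = 6.349 A
P_load = I² R = (6.349)² × 0.512 = 20.64 W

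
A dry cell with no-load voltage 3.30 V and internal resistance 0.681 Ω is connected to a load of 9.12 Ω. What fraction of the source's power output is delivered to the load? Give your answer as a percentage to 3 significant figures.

Efficiency is P_load / P_total. With a series r and R sharing the same I, P = I²R for each, so η = R/(R+r).
η = R / (R + r) = 9.12 / (9.12 + 0.681) = 0.9305

93.1 %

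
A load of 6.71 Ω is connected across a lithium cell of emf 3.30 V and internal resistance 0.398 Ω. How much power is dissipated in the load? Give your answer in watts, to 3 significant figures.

1.45 W

With r and R in series, I = ε/(r+R); the load dissipates I²R.
I = ε / (r + R) = 3.30 / (0.398 + 6.71) = 0.4643 A
P_load = I² R = (0.4643)² × 6.71 = 1.446 W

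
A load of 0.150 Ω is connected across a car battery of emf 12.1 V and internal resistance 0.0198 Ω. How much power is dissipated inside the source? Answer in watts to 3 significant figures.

The source's internal resistance is just another series element carrying I; its dissipation is I²r.
I = ε / (r + R) = 12.1 / (0.0198 + 0.150) = 71.26 A
P_int = I² r = (71.26)² × 0.0198 = 100.5 W

101 W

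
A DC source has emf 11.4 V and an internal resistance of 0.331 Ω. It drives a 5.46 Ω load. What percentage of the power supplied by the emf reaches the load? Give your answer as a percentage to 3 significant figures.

Both r and R carry the same current, so the power split is just the resistance split: η = R/(R+r).
η = R / (R + r) = 5.46 / (5.46 + 0.331) = 0.9428

94.3 %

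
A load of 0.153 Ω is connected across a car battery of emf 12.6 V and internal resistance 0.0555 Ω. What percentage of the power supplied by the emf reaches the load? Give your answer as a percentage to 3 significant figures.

Both r and R carry the same current, so the power split is just the resistance split: η = R/(R+r).
η = R / (R + r) = 0.153 / (0.153 + 0.0555) = 0.7338

73.4 %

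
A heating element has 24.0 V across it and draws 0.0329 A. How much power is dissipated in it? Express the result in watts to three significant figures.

0.790 W

With V and I both given, power follows immediately from P = V I.
P = 24.0 V × 0.03290 A = 0.7896 W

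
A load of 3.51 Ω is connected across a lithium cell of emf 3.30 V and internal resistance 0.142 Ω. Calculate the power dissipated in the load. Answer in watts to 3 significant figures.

2.87 W

Load and internal resistance form a series loop — compute the loop current, then the load power via I²R.
I = ε / (r + R) = 3.30 / (0.142 + 3.51) = 0.9036 A
P_load = I² R = (0.9036)² × 3.51 = 2.866 W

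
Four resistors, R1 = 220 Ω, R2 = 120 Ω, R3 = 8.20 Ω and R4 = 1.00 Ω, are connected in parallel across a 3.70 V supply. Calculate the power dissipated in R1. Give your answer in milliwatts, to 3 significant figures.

The supply voltage appears across each parallel branch — just use P = V²/R1.
P_R1 = V² / R1 = (3.70)² / 220 Ω = 0.06223 W

62.2 mW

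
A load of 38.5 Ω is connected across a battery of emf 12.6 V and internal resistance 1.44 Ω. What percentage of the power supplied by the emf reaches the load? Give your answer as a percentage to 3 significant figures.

96.4 %

The source delivers εI, of which I²R reaches the load and I²r is lost; since I is common, η = R/(R+r).
η = R / (R + r) = 38.5 / (38.5 + 1.44) = 0.9639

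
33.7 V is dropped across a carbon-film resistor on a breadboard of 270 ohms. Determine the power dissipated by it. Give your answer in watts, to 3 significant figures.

With V across and R both known, P = V²/R gives the dissipation directly.
P = (33.7 V)² / 270 Ω = 4.206 W

4.21 W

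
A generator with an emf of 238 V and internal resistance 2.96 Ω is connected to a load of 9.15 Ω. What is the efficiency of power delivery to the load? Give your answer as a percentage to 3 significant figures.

75.6 %

Both r and R carry the same current, so the power split is just the resistance split: η = R/(R+r).
η = R / (R + r) = 9.15 / (9.15 + 2.96) = 0.7556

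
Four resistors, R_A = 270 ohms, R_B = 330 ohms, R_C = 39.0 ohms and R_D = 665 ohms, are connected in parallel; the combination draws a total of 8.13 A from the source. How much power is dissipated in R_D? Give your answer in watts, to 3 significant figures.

86.6 W

Parallel branches share V, not I — compute V via R_eq, then use V²/R for the target branch.
1/R_eq = 1/270 + 1/330 + 1/39.0 + 1/665 ⇒ R_eq = 29.52 Ω
V = I_total × R_eq = 8.130 × 29.52 = 240.0 V
P_R_D = V² / R_D = (240.0)² / 665 = 86.60 W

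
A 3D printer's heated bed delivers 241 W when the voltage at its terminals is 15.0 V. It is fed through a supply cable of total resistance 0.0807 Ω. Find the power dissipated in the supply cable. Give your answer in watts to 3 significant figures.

20.8 W

Only the current and the line resistance are needed for the I²R loss.
I = P / V = 241 / 15.0 = 16.07 A through the supply cable.
P_line = I² R_line = (16.07)² × 0.0807 = 20.83 W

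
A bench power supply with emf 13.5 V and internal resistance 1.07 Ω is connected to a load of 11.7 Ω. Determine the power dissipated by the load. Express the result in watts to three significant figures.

The internal resistance and the load are in series, so the same I flows through both; get I from ε/(r+R), then I²R for the load.
I = ε / (r + R) = 13.5 / (1.07 + 11.7) = 1.057 A
P_load = I² R = (1.057)² × 11.7 = 13.08 W

13.1 W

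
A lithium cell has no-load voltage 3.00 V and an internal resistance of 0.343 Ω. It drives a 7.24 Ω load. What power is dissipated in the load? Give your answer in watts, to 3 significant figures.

1.13 W

Load and internal resistance form a series loop — compute the loop current, then the load power via I²R.
I = ε / (r + R) = 3.00 / (0.343 + 7.24) = 0.3956 A
P_load = I² R = (0.3956)² × 7.24 = 1.133 W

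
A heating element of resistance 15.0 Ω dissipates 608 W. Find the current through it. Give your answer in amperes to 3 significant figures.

The two known quantities fix the third via I = √(P / R).
I = √(608 / 15.0) = 6.367 A

6.37 A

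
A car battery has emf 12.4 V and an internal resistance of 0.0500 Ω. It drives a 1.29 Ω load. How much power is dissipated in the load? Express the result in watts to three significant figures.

The internal resistance and the load are in series, so the same I flows through both; get I from ε/(r+R), then I²R for the load.
I = ε / (r + R) = 12.4 / (0.0500 + 1.29) = 9.254 A
P_load = I² R = (9.254)² × 1.29 = 110.5 W

110 W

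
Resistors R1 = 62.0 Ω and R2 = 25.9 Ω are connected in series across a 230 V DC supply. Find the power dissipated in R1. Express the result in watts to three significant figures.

Since the resistors are in series they all carry the loop current I = V/R_total; the power in any one is I²R.
R_total = 62.0 + 25.9 = 87.90 Ω
I = V / R_total = 230 / 87.90 = 2.617 A
P_R1 = I² × R1 = (2.617)² × 62.0 = 424.5 W

424 W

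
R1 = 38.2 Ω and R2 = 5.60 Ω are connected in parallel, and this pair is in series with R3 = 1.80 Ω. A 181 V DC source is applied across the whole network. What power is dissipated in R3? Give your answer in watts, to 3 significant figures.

Reduce the parallel combination to a single R_p; the circuit then becomes R_p in series with the remaining resistor.
R_p = (38.2×5.60)/(38.2+5.60) = 4.884 Ω
R_total = R_p + 1.80 = 4.884 + 1.80 = 6.684 Ω
I = V / R_total = 181 / 6.684 = 27.08 A
R3 carries the full series current, so P = I²R.
P_R3 = (27.08)² × 1.80 = 1320 W

1320 W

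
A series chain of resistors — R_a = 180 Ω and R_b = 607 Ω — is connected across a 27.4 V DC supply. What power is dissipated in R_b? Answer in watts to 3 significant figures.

0.736 W

In a series string the same current flows through every resistor — find that current, then P = I²R for the one we want.
R_total = 180 + 607 = 787.0 Ω
I = V / R_total = 27.4 / 787.0 = 0.03482 A
P_R_b = I² × R_b = (0.03482)² × 607 = 0.7358 W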